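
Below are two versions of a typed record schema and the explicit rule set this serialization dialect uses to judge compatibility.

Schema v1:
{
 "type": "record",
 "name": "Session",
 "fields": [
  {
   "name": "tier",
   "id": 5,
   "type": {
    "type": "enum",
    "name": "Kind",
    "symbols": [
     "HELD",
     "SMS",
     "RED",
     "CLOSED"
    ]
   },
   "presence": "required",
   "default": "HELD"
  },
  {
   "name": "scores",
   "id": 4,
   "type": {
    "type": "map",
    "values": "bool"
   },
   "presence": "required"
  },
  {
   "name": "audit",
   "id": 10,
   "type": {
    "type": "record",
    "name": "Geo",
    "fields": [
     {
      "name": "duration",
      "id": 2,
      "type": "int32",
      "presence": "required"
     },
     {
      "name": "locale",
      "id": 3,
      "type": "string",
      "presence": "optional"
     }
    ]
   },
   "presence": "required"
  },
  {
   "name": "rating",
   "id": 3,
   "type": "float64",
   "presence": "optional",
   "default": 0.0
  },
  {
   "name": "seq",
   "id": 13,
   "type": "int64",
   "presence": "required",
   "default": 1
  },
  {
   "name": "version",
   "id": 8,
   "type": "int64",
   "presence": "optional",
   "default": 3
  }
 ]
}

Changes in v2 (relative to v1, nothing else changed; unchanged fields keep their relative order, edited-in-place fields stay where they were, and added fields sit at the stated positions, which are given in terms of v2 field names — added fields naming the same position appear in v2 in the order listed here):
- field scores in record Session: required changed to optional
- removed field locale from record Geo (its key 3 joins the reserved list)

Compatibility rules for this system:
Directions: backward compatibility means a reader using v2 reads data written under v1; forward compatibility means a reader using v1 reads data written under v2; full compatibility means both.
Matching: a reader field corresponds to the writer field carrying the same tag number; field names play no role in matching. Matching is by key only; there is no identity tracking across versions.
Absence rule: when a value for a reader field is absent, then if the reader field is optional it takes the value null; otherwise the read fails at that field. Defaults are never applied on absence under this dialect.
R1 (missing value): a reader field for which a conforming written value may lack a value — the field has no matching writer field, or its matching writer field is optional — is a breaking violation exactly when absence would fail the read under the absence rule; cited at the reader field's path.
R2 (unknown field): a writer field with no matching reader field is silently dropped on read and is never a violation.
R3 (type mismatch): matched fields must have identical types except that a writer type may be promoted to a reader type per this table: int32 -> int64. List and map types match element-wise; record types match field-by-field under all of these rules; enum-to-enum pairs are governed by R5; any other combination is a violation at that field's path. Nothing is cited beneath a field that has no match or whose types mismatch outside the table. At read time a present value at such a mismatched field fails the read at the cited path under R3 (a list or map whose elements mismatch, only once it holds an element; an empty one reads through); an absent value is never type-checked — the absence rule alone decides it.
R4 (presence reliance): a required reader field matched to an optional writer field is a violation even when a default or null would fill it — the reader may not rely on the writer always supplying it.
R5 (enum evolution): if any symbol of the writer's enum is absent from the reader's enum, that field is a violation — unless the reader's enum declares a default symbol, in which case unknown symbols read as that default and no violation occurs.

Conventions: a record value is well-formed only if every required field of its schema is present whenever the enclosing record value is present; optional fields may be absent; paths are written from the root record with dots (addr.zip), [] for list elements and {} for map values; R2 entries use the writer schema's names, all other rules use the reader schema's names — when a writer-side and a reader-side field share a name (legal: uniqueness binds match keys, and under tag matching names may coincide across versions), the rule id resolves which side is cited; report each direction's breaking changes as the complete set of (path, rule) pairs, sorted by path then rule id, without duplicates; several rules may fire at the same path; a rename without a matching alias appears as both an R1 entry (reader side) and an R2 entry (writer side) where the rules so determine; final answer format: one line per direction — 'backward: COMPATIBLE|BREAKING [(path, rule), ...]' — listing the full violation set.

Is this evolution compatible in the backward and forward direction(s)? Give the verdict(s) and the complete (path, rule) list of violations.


arrows below run writer -> reader for Session
backward on Session — v2 reading data written by v1:
  writer required, Kind -> Kind: reader tier maps from writer tier
  writer required, map<string, bool> -> map<string, bool>: reader scores maps from writer scores
  writer required, Geo -> Geo: reader audit maps from writer audit
  writer optional, float64 -> float64: reader rating maps from writer rating
  writer required, int64 -> int64: reader seq maps from writer seq
  writer optional, int64 -> int64: reader version maps from writer version
  writer required, int32 -> int32: reader audit.duration maps from writer audit.duration
  writer field audit.locale has no reader counterpart
  => backward verdict for Session: COMPATIBLE, no violations
forward on Session — v1 reading data written by v2:
  writer required, Kind -> Kind: reader tier maps from writer tier
  writer optional, map<string, bool> -> map<string, bool>: reader scores maps from writer scores
  writer required, Geo -> Geo: reader audit maps from writer audit
  writer optional, float64 -> float64: reader rating maps from writer rating
  writer required, int64 -> int64: reader seq maps from writer seq
  writer optional, int64 -> int64: reader version maps from writer version
  writer required, int32 -> int32: reader audit.duration maps from writer audit.duration
  audit.locale has no writer counterpart
  violation R1 at scores
  violation R4 at scores
  => forward verdict for Session: BREAKING, 2 violation(s)

backward: COMPATIBLE []; forward: BREAKING [(scores, R1), (scores, R4)]


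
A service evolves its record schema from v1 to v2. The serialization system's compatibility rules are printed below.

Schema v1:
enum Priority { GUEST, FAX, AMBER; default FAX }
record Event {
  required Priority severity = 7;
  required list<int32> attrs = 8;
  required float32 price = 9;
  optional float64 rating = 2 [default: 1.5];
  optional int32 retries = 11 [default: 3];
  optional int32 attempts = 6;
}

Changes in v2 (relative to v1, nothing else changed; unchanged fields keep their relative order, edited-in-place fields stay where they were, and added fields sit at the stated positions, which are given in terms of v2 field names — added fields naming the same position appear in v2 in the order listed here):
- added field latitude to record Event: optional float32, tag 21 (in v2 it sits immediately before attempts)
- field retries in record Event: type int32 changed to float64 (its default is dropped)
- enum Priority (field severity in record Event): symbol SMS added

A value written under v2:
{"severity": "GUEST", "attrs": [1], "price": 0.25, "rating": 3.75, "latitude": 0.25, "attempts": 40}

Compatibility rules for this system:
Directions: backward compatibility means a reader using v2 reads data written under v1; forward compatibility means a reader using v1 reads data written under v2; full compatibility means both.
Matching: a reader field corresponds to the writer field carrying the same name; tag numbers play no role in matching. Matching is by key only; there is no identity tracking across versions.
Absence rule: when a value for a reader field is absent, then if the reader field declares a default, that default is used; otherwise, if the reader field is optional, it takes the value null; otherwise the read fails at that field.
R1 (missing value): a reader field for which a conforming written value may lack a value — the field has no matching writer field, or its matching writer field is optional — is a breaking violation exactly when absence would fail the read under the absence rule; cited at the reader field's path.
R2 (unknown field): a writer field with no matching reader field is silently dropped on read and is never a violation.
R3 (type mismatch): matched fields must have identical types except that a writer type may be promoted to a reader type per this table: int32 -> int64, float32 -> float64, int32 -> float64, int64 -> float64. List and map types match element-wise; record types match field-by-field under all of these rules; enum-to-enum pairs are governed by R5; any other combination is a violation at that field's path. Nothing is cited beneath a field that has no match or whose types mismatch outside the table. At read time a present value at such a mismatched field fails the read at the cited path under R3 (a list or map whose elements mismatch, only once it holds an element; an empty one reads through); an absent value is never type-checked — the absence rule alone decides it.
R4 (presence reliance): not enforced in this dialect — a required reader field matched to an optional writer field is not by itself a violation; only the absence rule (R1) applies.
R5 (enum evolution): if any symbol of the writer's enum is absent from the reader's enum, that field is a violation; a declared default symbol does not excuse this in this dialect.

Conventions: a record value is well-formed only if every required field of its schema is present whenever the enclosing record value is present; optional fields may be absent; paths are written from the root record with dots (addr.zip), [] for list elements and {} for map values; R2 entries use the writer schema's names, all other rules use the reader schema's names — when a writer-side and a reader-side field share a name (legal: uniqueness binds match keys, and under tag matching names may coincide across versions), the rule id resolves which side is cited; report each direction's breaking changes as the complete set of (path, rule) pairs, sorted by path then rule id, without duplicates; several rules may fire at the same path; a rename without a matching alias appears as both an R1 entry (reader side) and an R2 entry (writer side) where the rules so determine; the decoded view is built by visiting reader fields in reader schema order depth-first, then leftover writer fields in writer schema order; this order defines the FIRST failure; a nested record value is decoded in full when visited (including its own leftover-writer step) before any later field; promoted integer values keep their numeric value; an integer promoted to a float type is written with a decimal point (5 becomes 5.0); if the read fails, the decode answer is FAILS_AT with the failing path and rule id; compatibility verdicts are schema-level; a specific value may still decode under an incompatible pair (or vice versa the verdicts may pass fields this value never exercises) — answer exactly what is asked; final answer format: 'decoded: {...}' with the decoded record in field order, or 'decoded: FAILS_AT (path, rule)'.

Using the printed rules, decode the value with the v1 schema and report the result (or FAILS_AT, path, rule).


the writer's type comes first in each Event pair
migrating the Event value to v1:
  severity := "GUEST"
  attrs := [1]
  price := 0.25
  rating := 3.75
  retries := 3 (absent -> default)
  attempts := 40
  writer latitude: unknown -> dropped
  => decoded: {"severity": "GUEST", "attrs": [1], "price": 0.25, "rating": 3.75, "retries": 3, "attempts": 40}
the rest of the Event diff is inert for this question:
  added field latitude to record Event: optional float32, tag 21 (in v2 it sits immediately before attempts) -> no rule fires on it and the decoded Event view is identical with or without it
  field retries in record Event: type int32 changed to float64 (its default is dropped) -> schema-level compatibility only; this Event value's decode is unchanged
  enum Priority (field severity in record Event): symbol SMS added -> schema-level compatibility only; this Event value's decode is unchanged

decoded: {"severity": "GUEST", "attrs": [1], "price": 0.25, "rating": 3.75, "retries": 3, "attempts": 40}


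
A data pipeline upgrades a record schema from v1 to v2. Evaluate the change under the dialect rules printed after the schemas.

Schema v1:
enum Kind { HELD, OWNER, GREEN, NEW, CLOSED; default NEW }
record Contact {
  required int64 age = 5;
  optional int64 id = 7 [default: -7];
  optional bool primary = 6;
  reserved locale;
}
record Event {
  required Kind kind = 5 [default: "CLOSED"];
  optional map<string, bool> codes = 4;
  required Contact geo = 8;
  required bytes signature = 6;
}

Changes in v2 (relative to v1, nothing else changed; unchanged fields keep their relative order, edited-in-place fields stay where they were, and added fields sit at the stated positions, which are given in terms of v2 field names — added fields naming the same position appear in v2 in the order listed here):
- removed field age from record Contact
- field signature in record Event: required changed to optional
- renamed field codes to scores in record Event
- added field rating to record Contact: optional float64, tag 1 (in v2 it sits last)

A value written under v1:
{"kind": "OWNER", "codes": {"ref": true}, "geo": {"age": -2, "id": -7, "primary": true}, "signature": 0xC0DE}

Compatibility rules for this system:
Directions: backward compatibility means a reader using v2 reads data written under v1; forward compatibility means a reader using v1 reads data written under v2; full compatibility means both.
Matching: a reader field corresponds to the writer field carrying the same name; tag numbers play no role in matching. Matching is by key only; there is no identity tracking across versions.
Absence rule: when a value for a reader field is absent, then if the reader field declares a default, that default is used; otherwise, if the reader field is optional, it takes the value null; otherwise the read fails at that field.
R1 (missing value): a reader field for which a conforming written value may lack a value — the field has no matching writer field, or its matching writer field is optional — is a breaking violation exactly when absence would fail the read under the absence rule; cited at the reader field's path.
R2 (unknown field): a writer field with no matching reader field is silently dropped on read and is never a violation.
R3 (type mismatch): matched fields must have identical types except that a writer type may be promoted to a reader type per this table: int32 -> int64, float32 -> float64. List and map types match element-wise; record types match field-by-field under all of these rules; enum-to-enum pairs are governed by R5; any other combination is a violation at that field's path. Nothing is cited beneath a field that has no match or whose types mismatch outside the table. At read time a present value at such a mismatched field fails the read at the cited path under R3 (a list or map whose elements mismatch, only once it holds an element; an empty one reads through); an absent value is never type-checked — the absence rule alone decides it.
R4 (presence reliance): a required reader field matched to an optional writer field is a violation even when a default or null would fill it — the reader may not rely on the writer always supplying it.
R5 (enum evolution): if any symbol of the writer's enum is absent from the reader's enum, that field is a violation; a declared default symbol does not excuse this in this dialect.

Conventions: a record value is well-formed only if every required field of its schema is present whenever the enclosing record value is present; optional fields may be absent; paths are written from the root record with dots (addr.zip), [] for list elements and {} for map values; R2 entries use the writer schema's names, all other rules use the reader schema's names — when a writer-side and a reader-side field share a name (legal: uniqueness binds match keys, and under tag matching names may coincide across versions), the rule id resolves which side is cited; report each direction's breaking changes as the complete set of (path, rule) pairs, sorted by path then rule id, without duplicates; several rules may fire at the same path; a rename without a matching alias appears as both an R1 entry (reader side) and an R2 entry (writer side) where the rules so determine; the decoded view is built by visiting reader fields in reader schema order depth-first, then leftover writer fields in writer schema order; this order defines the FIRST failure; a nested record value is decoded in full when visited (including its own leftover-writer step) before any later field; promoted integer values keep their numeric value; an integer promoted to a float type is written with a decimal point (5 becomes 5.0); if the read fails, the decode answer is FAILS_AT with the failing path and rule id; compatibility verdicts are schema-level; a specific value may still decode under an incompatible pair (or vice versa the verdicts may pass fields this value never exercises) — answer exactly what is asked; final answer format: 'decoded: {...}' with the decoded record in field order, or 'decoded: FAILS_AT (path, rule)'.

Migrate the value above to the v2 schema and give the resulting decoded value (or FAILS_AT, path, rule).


decoded: {"kind": "OWNER", "scores": null, "geo": {"id": -7, "primary": true, "rating": null}, "signature": 0xC0DE}

in Event below, arrows point writer -> reader
migrating the Event value to v2:
  kind := "OWNER"
  scores := null (absent, optional -> null)
  geo.id := -7
  geo.primary := true
  geo.rating := null (absent, optional -> null)
  writer geo.age: unknown -> dropped
  signature := 0xC0DE
  writer codes: unknown -> dropped
  => decoded: {"kind": "OWNER", "scores": null, "geo": {"id": -7, "primary": true, "rating": null}, "signature": 0xC0DE}
the other Event changes do not affect what is asked:
  field signature in record Event: required changed to optional -> shifts the Event verdicts, not this decode


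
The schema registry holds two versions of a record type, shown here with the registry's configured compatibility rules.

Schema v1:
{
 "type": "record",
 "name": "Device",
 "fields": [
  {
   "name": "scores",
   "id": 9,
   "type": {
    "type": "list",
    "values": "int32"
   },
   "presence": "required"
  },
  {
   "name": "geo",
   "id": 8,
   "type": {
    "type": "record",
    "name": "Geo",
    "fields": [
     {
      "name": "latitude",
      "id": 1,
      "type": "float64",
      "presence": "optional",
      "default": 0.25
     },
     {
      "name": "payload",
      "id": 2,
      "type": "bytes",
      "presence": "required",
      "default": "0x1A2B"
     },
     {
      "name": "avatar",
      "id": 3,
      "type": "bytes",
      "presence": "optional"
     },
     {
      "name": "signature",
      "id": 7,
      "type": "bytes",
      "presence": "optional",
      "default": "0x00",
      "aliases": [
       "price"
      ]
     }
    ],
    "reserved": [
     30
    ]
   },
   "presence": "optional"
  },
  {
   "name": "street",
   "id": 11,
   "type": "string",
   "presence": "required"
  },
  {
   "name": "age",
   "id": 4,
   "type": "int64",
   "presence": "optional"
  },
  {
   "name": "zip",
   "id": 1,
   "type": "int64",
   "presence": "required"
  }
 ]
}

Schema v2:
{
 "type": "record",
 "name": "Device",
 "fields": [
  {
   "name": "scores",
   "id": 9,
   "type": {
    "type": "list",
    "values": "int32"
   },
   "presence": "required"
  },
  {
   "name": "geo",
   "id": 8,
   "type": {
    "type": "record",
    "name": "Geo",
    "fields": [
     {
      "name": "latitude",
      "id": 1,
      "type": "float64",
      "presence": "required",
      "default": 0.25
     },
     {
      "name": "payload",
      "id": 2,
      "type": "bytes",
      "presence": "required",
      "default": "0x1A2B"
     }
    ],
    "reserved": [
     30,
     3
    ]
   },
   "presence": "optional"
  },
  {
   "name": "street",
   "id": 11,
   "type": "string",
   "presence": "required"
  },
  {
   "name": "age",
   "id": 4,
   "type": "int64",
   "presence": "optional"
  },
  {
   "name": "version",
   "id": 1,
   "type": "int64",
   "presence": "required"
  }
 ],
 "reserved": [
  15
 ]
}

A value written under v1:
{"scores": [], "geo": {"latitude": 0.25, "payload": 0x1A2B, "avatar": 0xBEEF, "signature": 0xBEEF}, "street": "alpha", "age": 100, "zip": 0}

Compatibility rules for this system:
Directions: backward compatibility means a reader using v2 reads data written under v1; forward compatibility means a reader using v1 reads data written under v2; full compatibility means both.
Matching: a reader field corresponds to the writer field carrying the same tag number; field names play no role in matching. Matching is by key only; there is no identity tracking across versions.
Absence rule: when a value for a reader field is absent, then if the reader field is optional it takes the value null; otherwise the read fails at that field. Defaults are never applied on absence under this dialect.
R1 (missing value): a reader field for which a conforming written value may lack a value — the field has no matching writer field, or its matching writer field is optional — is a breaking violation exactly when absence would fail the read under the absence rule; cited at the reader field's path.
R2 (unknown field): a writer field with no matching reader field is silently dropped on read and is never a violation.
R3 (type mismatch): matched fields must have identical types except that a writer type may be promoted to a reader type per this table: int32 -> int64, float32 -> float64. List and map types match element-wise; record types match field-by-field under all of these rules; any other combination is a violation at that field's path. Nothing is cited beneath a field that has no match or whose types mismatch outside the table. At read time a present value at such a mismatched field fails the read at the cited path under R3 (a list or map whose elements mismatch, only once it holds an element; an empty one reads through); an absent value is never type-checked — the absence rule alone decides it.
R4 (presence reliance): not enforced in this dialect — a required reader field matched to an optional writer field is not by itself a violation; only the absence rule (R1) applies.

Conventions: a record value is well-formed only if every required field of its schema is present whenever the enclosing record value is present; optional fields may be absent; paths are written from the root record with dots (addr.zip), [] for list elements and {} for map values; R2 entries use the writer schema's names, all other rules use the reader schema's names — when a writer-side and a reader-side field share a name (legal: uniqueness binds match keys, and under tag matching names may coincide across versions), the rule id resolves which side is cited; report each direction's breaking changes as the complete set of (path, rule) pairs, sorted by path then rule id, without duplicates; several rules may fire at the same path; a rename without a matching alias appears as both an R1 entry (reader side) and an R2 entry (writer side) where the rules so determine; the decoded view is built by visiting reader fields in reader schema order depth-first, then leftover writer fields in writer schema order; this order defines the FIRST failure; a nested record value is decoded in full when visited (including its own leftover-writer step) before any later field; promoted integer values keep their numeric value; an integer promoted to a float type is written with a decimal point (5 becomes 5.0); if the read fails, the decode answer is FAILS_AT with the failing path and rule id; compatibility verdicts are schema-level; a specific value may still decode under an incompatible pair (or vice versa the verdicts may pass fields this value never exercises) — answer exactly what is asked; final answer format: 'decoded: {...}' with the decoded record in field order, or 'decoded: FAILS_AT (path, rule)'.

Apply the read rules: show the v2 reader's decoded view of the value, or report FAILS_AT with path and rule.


decoded: {"scores": [], "geo": {"latitude": 0.25, "payload": 0x1A2B}, "street": "alpha", "age": 100, "version": 0}

arrows below run writer -> reader for Device
decode walk for Device under reader schema v2:
  scores := []
  geo.latitude := 0.25
  geo.payload := 0x1A2B
  writer geo.avatar: unmatched, discarded
  writer geo.signature: unmatched, discarded
  street := "alpha"
  age := 100
  version := 0 (from writer zip)
  => decoded: {"scores": [], "geo": {"latitude": 0.25, "payload": 0x1A2B}, "street": "alpha", "age": 100, "version": 0}
ruling out the remaining Device differences:
  field latitude in record Geo: optional changed to required -> a verdict-level change on Device — the shown value reads the same


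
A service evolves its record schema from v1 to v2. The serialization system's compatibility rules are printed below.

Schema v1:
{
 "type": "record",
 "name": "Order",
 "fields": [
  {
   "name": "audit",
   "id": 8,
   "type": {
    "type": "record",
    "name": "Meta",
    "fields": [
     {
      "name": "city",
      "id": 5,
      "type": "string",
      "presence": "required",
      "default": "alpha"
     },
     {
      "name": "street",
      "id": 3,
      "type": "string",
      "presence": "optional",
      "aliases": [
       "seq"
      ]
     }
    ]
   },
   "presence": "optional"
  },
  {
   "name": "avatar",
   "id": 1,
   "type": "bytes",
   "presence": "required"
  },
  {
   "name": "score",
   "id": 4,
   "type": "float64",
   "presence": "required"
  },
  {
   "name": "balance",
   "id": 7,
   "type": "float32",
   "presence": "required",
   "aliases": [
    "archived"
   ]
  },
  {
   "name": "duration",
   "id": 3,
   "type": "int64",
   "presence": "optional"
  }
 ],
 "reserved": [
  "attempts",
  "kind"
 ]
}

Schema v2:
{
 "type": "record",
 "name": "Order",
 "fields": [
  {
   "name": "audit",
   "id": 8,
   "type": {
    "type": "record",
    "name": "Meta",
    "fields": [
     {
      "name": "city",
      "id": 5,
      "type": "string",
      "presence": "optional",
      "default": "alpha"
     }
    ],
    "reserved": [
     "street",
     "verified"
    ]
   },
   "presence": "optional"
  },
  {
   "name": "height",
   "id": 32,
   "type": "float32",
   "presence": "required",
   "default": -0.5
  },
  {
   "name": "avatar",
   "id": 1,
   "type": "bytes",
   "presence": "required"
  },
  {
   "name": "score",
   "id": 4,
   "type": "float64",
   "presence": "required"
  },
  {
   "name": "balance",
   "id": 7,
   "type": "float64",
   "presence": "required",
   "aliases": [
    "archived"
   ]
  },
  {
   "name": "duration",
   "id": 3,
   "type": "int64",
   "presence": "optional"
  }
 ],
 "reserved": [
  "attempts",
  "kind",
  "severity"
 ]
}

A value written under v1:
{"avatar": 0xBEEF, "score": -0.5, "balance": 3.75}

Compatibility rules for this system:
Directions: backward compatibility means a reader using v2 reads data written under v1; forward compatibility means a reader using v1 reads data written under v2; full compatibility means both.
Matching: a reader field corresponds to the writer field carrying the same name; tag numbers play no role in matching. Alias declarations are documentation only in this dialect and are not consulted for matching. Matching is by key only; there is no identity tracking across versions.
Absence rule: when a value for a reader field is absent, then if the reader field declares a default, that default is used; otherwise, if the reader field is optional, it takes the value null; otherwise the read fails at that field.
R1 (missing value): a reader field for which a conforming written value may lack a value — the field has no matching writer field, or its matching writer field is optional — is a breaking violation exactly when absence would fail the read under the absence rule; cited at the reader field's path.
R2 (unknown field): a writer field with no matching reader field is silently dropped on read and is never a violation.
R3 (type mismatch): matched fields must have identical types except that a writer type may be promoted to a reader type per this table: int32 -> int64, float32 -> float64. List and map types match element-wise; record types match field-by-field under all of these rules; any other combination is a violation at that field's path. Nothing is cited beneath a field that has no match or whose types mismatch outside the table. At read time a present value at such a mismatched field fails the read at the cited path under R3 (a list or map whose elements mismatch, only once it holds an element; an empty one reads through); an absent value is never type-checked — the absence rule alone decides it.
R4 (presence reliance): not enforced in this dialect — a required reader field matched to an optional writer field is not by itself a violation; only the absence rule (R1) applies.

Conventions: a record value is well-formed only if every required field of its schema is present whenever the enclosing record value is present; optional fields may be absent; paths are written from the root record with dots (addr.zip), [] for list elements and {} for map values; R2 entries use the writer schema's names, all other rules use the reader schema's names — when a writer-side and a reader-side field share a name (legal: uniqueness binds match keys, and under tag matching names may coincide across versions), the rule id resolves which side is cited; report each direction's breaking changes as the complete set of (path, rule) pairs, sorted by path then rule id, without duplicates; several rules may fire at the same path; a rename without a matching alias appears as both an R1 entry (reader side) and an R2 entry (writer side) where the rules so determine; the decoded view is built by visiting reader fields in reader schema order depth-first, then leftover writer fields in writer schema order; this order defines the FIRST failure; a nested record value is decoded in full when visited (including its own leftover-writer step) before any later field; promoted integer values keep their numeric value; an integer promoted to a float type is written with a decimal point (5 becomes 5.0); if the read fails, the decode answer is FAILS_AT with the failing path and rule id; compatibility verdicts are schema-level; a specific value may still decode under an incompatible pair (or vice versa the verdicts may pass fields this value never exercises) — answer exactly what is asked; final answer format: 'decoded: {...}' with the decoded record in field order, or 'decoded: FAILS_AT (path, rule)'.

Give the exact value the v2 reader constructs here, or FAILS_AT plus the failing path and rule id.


decoded: {"audit": null, "height": -0.5, "avatar": 0xBEEF, "score": -0.5, "balance": 3.75, "duration": null}

in Order below, arrows point writer -> reader
decoding the Order value with the v2 reader:
  audit := null (not supplied -> null)
  height := -0.5 (no value, default fills)
  avatar := 0xBEEF
  score := -0.5
  balance := 3.75 (float32 -> float64)
  duration := null (not supplied -> null)
  => decoded: {"audit": null, "height": -0.5, "avatar": 0xBEEF, "score": -0.5, "balance": 3.75, "duration": null}
the other Order changes do not affect what is asked:
  field city in record Meta: required changed to optional -> no rule fires on it and the decoded Order view is identical with or without it
  field balance in record Order: type float32 changed to float64 -> shifts the Order verdicts, not this decode
  removed field street from record Meta (its key "street" joins the reserved list) -> no rule fires on it and the decoded Order view is identical with or without it


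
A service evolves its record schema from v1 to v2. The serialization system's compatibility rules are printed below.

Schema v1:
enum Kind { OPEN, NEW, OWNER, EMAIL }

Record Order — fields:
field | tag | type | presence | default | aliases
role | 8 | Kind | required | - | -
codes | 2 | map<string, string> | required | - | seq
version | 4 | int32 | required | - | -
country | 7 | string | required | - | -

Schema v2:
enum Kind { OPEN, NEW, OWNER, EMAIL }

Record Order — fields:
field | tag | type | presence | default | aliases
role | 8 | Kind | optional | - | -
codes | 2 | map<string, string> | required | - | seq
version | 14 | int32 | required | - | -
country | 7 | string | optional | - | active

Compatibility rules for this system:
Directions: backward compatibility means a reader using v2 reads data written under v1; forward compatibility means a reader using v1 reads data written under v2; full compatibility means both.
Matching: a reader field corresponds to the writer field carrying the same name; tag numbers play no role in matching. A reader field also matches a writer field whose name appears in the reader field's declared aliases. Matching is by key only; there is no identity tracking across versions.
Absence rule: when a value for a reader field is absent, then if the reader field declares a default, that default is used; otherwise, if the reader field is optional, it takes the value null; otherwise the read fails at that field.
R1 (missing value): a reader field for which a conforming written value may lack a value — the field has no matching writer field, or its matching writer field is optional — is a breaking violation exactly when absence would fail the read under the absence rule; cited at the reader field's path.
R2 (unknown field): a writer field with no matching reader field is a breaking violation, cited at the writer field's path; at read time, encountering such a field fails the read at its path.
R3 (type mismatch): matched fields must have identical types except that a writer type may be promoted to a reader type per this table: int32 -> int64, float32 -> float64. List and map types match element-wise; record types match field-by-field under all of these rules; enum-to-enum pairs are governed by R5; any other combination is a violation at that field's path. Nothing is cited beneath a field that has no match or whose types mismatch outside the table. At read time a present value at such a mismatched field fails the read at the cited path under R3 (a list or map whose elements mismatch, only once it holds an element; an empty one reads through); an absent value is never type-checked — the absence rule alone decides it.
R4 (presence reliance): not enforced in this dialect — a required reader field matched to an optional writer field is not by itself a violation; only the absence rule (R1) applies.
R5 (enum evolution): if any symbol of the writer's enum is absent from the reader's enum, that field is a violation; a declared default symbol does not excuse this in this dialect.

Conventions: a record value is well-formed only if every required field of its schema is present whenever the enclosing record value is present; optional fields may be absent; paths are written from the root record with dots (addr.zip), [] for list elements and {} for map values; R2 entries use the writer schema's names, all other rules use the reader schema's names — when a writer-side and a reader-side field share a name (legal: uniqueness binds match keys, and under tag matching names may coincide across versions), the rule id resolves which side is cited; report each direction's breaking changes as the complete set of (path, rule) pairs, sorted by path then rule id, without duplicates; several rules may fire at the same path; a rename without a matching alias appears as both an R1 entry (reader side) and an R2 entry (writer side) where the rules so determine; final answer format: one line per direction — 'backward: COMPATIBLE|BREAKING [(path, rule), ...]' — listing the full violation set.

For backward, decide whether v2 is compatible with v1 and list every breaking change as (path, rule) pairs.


backward: COMPATIBLE []

arrows below run writer -> reader for Order
backward for Order (reader v2, writer v1):
  Kind -> Kind, writer required: role aligns to role
  map<string, string> -> map<string, string>, writer required: codes aligns to codes
  int32 -> int32, writer required: version aligns to version
  string -> string, writer required: country aligns to country
  => backward: COMPATIBLE
ruling out the remaining Order differences:
  field role in record Order: required changed to optional -> matters only for Order's forward compatibility — outside the asked direction
  field country in record Order: required changed to optional -> matters only for Order's forward compatibility — outside the asked direction
  field version in record Order: tag 4 changed to 14 -> inert for the asked Order verdict: nothing fires


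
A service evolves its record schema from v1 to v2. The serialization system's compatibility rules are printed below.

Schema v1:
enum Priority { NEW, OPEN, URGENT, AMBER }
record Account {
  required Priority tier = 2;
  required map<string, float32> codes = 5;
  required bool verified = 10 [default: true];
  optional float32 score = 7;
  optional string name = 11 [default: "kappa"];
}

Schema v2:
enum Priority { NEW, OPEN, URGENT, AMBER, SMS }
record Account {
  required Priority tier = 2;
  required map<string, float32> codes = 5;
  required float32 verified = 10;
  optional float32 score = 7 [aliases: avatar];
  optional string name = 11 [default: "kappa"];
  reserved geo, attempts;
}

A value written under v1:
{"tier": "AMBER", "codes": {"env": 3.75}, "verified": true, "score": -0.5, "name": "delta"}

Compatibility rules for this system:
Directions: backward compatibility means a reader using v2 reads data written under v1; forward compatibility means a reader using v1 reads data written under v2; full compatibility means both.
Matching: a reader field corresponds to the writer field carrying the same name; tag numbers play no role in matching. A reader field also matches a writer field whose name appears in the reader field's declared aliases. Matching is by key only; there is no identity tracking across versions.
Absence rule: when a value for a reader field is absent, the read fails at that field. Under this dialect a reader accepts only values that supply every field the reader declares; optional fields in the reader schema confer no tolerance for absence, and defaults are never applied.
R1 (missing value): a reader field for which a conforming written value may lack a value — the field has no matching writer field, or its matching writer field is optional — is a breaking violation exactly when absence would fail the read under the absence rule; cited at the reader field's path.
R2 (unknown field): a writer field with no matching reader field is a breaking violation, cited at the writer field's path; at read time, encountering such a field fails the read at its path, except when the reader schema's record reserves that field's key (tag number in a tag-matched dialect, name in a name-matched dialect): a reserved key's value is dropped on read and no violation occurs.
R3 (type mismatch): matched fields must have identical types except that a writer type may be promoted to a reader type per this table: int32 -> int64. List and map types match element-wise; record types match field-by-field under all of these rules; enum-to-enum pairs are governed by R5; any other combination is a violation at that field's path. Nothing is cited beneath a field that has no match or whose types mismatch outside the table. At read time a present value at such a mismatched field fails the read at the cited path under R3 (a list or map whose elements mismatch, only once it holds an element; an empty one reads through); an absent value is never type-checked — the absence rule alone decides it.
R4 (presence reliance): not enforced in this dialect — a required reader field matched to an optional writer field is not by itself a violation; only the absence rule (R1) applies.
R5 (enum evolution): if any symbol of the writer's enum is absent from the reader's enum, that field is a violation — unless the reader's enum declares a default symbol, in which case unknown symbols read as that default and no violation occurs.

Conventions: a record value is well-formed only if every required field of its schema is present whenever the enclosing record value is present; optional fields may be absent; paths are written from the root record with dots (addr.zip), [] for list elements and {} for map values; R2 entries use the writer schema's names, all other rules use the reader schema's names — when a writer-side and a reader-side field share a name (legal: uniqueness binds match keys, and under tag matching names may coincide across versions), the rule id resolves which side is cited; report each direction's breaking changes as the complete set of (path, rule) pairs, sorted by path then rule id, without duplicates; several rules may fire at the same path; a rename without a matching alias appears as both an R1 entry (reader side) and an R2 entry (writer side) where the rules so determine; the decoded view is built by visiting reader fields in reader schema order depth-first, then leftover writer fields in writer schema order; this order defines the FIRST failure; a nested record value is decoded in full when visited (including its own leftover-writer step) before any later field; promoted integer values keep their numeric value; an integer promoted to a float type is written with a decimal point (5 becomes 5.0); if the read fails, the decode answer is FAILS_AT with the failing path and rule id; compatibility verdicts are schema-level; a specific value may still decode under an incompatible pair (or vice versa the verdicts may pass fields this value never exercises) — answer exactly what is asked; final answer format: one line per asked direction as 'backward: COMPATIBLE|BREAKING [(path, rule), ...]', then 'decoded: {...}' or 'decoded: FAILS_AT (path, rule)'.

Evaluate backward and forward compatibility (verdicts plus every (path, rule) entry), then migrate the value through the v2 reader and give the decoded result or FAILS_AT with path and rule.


backward: BREAKING [(name, R1), (score, R1), (verified, R3)]; forward: BREAKING [(name, R1), (score, R1), (tier, R5), (verified, R3)]; decoded: FAILS_AT (verified, R3)

the writer's type comes first in each Account pair
backward analysis of Account with v2 as reader and v1 as writer:
  tier: paired with writer tier (Priority -> Priority; writer required)
  codes: paired with writer codes (map<string, float32> -> map<string, float32>; writer required)
  verified: paired with writer verified (bool -> float32; writer required)
  score: paired with writer score (float32 -> float32; writer optional)
  name: paired with writer name (string -> string; writer optional)
  rule R1 violated at name
  rule R1 violated at score
  rule R3 violated at verified
  => backward: BREAKING (3)
forward analysis of Account with v1 as reader and v2 as writer:
  tier: paired with writer tier (Priority -> Priority; writer required)
  codes: paired with writer codes (map<string, float32> -> map<string, float32>; writer required)
  verified: paired with writer verified (float32 -> bool; writer required)
  score: paired with writer score (float32 -> float32; writer optional)
  name: paired with writer name (string -> string; writer optional)
  rule R1 violated at name
  rule R1 violated at score
  rule R5 violated at tier
  rule R3 violated at verified
  => forward: BREAKING (4)
migrating the Account value to v2:
  tier := "AMBER"
  codes := {"env": 3.75}
  read fails at verified under R3
  => FAILS_AT (verified, R3)
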